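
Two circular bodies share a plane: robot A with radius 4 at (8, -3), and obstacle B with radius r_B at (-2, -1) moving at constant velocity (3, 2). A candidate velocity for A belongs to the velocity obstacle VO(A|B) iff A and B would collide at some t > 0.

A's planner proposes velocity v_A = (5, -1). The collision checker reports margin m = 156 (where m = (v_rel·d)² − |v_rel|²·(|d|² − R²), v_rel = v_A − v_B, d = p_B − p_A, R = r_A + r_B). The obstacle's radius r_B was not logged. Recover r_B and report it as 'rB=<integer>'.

m = 156
d = (-10, 2);  v_rel = (2, -3),  |v_rel|² = 13
v_rel×d = (2)·(2) − (-3)·(-10) = -26
since m = R²·13 − (-26)²:  R² = (676 + 156) / 13 = 64
R = √64 = 8  ⇒  r_B = 8 − 4 = 4

rB=4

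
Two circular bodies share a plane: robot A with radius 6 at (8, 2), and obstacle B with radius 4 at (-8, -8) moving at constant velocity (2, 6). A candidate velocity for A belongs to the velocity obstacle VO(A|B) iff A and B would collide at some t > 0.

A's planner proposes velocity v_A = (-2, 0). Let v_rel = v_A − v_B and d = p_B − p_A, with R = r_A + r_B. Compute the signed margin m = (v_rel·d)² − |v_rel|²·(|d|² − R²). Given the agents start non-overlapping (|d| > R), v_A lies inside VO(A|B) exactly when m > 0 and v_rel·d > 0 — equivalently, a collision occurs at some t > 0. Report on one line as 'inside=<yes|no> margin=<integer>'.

d = (-16, -10),  |d|² = 356;  R = 6+4 = 10,  c = 356−10² = 256
v_rel = (-4, -6),  |v_rel|² = 52;  v_rel·d = (-4)·(-16) + (-6)·(-10) = 124
52·t² − 248·t + 256 = 0  ⇒  m = 124² − 52·256 = 2064
m = 2064 > 0,  v_rel·d = 124 > 0  ⇒  inside

inside=yes margin=2064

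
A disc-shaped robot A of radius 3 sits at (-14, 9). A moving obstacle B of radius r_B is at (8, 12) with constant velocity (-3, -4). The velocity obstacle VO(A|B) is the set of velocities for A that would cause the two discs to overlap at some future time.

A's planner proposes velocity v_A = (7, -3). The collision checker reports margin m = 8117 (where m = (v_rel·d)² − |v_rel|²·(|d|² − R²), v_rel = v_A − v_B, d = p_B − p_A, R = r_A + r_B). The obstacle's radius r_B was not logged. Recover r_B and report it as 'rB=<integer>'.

m = 8117
d = (22, 3);  v_rel = (10, 1),  |v_rel|² = 101
v_rel×d = (10)·(3) − (1)·(22) = 8
since m = R²·101 − 8²:  R² = (64 + 8117) / 101 = 81
R = √81 = 9  ⇒  r_B = 9 − 3 = 6

rB=6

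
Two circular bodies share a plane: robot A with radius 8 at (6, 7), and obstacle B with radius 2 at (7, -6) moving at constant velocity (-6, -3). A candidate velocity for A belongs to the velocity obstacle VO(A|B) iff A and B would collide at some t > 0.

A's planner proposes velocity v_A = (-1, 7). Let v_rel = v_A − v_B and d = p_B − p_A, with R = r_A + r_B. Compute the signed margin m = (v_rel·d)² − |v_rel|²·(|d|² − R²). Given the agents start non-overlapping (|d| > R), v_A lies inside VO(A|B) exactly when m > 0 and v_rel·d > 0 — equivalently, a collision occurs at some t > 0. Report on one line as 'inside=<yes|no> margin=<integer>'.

d = (1, -13),  |d|² = 170;  R = 8+2 = 10,  c = 170−10² = 70
v_rel = (5, 10),  |v_rel|² = 125;  v_rel·d = (5)·(1) + (10)·(-13) = -125
125·t² + 250·t + 70 = 0  ⇒  m = (-125)² − 125·70 = 6875
m = 6875 > 0,  v_rel·d = -125 < 0  ⇒  outside

inside=no margin=6875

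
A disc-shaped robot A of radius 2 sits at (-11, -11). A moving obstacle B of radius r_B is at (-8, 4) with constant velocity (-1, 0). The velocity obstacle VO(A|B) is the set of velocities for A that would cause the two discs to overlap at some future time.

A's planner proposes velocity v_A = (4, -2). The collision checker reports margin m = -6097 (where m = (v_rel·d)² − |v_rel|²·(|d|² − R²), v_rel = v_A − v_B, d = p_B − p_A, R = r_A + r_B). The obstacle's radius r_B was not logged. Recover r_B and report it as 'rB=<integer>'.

m = -6097
d = (3, 15);  v_rel = (5, -2),  |v_rel|² = 29
v_rel×d = (5)·(15) − (-2)·(3) = 81
since m = R²·29 − 81²:  R² = (6561 + -6097) / 29 = 16
R = √16 = 4  ⇒  r_B = 4 − 2 = 2

rB=2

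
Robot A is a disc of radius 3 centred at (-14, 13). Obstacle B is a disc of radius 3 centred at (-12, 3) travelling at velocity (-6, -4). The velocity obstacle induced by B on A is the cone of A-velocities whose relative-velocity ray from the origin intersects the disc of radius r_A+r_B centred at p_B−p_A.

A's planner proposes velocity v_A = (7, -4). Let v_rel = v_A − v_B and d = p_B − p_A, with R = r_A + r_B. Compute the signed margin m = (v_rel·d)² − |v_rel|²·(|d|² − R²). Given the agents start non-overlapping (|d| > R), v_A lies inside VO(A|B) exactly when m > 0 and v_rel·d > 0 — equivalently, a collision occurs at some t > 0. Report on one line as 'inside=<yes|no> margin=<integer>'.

d = (2, -10),  |d|² = 104;  R = 3+3 = 6,  c = 104−6² = 68
v_rel = (13, 0),  |v_rel|² = 169;  v_rel·d = (13)·(2) + (0)·(-10) = 26
169·t² − 52·t + 68 = 0  ⇒  m = 26² − 169·68 = -10816
m = -10816 < 0,  v_rel·d = 26 > 0  ⇒  outside

inside=no margin=-10816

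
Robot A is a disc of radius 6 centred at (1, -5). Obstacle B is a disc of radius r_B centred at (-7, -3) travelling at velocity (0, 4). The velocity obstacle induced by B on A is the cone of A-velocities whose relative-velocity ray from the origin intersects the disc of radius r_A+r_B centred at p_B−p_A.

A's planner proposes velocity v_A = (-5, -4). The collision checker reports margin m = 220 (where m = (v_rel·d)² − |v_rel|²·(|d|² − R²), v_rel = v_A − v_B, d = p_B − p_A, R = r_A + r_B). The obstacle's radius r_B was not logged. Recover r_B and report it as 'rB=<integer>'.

m = 220
d = (-8, 2);  v_rel = (-5, -8),  |v_rel|² = 89
v_rel×d = (-5)·(2) − (-8)·(-8) = -74
since m = R²·89 − (-74)²:  R² = (5476 + 220) / 89 = 64
R = √64 = 8  ⇒  r_B = 8 − 6 = 2

rB=2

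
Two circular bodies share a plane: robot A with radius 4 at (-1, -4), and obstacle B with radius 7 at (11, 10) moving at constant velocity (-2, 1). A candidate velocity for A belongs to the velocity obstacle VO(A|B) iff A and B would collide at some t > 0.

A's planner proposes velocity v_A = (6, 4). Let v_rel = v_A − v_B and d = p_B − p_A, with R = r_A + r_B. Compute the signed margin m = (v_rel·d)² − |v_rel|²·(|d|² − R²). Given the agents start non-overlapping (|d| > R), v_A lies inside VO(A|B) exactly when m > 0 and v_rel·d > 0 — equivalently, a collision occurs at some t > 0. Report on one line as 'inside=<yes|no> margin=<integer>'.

d = (12, 14),  |d|² = 340;  R = 4+7 = 11,  c = 340−11² = 219
v_rel = (8, 3),  |v_rel|² = 73;  v_rel·d = (8)·(12) + (3)·(14) = 138
73·t² − 276·t + 219 = 0  ⇒  m = 138² − 73·219 = 3057
m = 3057 > 0,  v_rel·d = 138 > 0  ⇒  inside

inside=yes margin=3057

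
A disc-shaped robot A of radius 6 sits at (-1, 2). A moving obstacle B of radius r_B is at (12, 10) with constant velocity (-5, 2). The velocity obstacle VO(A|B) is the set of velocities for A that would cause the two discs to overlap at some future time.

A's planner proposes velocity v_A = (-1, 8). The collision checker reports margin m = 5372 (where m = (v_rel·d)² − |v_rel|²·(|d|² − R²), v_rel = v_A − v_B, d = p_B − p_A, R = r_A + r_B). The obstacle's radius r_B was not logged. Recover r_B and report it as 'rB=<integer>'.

m = 5372
d = (13, 8);  v_rel = (4, 6),  |v_rel|² = 52
v_rel×d = (4)·(8) − (6)·(13) = -46
since m = R²·52 − (-46)²:  R² = (2116 + 5372) / 52 = 144
R = √144 = 12  ⇒  r_B = 12 − 6 = 6

rB=6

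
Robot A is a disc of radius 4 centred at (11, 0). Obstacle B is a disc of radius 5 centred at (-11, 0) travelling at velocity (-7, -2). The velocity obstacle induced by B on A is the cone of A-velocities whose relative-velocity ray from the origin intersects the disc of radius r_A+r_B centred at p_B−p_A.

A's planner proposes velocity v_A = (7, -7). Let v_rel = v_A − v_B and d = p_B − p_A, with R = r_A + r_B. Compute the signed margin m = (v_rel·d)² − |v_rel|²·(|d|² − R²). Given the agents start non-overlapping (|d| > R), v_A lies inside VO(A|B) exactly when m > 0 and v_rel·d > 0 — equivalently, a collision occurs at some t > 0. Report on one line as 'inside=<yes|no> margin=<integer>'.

d = (-22, 0),  |d|² = 484;  R = 4+5 = 9,  c = 484−9² = 403
v_rel = (14, -5),  |v_rel|² = 221;  v_rel·d = (14)·(-22) + (-5)·(0) = -308
221·t² + 616·t + 403 = 0  ⇒  m = (-308)² − 221·403 = 5801
m = 5801 > 0,  v_rel·d = -308 < 0  ⇒  outside

inside=no margin=5801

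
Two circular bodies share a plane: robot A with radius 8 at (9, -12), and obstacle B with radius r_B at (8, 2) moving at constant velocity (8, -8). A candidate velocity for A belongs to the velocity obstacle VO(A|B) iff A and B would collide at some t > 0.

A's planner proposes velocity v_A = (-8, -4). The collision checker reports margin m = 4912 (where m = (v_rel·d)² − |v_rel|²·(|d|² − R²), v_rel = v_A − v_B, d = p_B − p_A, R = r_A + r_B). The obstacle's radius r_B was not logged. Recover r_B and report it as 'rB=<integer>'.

m = 4912
d = (-1, 14);  v_rel = (-16, 4),  |v_rel|² = 272
v_rel×d = (-16)·(14) − (4)·(-1) = -220
since m = R²·272 − (-220)²:  R² = (48400 + 4912) / 272 = 196
R = √196 = 14  ⇒  r_B = 14 − 8 = 6

rB=6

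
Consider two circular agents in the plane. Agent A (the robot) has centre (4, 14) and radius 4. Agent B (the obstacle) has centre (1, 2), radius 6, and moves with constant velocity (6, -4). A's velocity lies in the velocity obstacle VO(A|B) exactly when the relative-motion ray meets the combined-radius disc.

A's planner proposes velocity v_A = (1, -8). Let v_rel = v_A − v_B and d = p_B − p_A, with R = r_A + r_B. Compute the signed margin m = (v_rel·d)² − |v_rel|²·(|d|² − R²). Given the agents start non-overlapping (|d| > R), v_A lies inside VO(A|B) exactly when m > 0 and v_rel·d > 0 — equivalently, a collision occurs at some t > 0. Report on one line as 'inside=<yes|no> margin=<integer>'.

d = (-3, -12),  |d|² = 153;  R = 4+6 = 10,  c = 153−10² = 53
v_rel = (-5, -4),  |v_rel|² = 41;  v_rel·d = (-5)·(-3) + (-4)·(-12) = 63
41·t² − 126·t + 53 = 0  ⇒  m = 63² − 41·53 = 1796
m = 1796 > 0,  v_rel·d = 63 > 0  ⇒  inside

inside=yes margin=1796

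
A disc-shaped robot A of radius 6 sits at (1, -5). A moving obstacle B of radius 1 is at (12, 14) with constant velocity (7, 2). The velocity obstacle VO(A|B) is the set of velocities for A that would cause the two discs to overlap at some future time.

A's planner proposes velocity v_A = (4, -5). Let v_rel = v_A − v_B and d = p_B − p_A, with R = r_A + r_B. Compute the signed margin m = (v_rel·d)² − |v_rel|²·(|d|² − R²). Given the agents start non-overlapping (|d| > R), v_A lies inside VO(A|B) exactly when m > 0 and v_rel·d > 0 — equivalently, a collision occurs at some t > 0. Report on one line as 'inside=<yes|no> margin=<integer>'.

d = (11, 19),  |d|² = 482;  R = 6+1 = 7,  c = 482−7² = 433
v_rel = (-3, -7),  |v_rel|² = 58;  v_rel·d = (-3)·(11) + (-7)·(19) = -166
58·t² + 332·t + 433 = 0  ⇒  m = (-166)² − 58·433 = 2442
m = 2442 > 0,  v_rel·d = -166 < 0  ⇒  outside

inside=no margin=2442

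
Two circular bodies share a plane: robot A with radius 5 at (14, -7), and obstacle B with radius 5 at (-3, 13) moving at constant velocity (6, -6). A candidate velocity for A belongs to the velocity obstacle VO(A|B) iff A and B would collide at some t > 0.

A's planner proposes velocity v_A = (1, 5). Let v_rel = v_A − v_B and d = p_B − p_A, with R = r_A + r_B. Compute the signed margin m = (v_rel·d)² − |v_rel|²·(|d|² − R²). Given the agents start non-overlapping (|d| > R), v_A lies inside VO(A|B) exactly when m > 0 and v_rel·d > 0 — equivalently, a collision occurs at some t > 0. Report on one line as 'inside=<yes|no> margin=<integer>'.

d = (-17, 20),  |d|² = 689;  R = 5+5 = 10,  c = 689−10² = 589
v_rel = (-5, 11),  |v_rel|² = 146;  v_rel·d = (-5)·(-17) + (11)·(20) = 305
146·t² − 610·t + 589 = 0  ⇒  m = 305² − 146·589 = 7031
m = 7031 > 0,  v_rel·d = 305 > 0  ⇒  inside

inside=yes margin=7031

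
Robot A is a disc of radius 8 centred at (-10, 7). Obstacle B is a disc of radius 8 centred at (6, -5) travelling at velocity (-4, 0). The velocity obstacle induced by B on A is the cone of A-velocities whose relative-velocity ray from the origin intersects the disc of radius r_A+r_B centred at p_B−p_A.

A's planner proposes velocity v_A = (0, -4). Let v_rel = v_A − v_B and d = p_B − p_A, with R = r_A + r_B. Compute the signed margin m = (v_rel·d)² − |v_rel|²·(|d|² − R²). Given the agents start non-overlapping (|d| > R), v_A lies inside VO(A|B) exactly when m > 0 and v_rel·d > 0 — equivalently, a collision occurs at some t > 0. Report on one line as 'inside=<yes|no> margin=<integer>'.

d = (16, -12),  |d|² = 400;  R = 8+8 = 16,  c = 400−16² = 144
v_rel = (4, -4),  |v_rel|² = 32;  v_rel·d = (4)·(16) + (-4)·(-12) = 112
32·t² − 224·t + 144 = 0  ⇒  m = 112² − 32·144 = 7936
m = 7936 > 0,  v_rel·d = 112 > 0  ⇒  inside

inside=yes margin=7936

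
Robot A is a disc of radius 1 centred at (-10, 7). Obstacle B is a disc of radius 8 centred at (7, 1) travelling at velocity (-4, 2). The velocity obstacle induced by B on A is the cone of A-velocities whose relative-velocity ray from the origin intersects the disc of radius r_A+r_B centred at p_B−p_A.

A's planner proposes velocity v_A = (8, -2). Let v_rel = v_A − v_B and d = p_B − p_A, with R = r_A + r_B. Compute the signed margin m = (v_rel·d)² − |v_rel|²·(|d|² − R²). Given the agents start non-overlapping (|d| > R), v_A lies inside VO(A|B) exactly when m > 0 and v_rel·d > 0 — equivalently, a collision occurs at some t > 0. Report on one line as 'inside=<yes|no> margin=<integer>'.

d = (17, -6),  |d|² = 325;  R = 1+8 = 9,  c = 325−9² = 244
v_rel = (12, -4),  |v_rel|² = 160;  v_rel·d = (12)·(17) + (-4)·(-6) = 228
160·t² − 456·t + 244 = 0  ⇒  m = 228² − 160·244 = 12944
m = 12944 > 0,  v_rel·d = 228 > 0  ⇒  inside

inside=yes margin=12944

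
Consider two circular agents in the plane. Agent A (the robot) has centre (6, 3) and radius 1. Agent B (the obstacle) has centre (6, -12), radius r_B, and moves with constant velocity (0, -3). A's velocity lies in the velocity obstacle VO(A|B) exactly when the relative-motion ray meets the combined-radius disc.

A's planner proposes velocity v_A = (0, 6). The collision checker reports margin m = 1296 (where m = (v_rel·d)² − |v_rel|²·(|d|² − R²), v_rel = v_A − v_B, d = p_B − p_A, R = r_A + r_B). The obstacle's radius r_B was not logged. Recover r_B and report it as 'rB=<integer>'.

m = 1296
d = (0, -15);  v_rel = (0, 9),  |v_rel|² = 81
v_rel×d = (0)·(-15) − (9)·(0) = 0
since m = R²·81 − 0²:  R² = (0 + 1296) / 81 = 16
R = √16 = 4  ⇒  r_B = 4 − 1 = 3

rB=3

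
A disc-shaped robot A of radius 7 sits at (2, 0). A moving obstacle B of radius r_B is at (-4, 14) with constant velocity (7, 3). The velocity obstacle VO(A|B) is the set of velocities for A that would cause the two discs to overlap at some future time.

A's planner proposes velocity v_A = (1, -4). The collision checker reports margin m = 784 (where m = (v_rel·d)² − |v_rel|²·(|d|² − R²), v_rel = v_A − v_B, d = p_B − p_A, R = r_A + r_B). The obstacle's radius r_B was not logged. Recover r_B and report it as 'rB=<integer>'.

m = 784
d = (-6, 14);  v_rel = (-6, -7),  |v_rel|² = 85
v_rel×d = (-6)·(14) − (-7)·(-6) = -126
since m = R²·85 − (-126)²:  R² = (15876 + 784) / 85 = 196
R = √196 = 14  ⇒  r_B = 14 − 7 = 7

rB=7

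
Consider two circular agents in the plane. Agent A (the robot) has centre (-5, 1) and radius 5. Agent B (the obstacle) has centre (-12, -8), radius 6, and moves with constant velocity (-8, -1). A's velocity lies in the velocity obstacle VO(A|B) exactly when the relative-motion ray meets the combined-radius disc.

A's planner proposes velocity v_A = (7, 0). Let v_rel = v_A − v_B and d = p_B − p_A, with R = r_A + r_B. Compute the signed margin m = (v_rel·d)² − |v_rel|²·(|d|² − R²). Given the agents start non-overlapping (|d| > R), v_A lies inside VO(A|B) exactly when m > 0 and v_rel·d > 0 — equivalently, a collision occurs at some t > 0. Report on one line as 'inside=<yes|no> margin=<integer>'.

d = (-7, -9),  |d|² = 130;  R = 5+6 = 11,  c = 130−11² = 9
v_rel = (15, 1),  |v_rel|² = 226;  v_rel·d = (15)·(-7) + (1)·(-9) = -114
226·t² + 228·t + 9 = 0  ⇒  m = (-114)² − 226·9 = 10962
m = 10962 > 0,  v_rel·d = -114 < 0  ⇒  outside

inside=no margin=10962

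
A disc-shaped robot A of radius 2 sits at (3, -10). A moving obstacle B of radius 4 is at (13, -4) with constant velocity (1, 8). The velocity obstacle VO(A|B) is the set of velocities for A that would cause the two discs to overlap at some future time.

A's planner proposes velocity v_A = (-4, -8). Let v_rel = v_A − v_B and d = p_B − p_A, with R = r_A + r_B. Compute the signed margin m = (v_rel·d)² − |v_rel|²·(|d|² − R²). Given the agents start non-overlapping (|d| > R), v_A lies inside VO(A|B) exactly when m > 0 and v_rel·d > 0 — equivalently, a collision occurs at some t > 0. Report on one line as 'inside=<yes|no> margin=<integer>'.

d = (10, 6),  |d|² = 136;  R = 2+4 = 6,  c = 136−6² = 100
v_rel = (-5, -16),  |v_rel|² = 281;  v_rel·d = (-5)·(10) + (-16)·(6) = -146
281·t² + 292·t + 100 = 0  ⇒  m = (-146)² − 281·100 = -6784
m = -6784 < 0,  v_rel·d = -146 < 0  ⇒  outside

inside=no margin=-6784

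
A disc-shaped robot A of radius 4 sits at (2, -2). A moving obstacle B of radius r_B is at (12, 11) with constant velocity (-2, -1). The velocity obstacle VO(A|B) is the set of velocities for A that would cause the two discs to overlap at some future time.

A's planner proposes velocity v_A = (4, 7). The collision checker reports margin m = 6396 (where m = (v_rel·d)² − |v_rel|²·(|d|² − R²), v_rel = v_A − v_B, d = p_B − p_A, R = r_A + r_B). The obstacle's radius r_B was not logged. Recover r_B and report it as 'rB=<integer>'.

m = 6396
d = (10, 13);  v_rel = (6, 8),  |v_rel|² = 100
v_rel×d = (6)·(13) − (8)·(10) = -2
since m = R²·100 − (-2)²:  R² = (4 + 6396) / 100 = 64
R = √64 = 8  ⇒  r_B = 8 − 4 = 4

rB=4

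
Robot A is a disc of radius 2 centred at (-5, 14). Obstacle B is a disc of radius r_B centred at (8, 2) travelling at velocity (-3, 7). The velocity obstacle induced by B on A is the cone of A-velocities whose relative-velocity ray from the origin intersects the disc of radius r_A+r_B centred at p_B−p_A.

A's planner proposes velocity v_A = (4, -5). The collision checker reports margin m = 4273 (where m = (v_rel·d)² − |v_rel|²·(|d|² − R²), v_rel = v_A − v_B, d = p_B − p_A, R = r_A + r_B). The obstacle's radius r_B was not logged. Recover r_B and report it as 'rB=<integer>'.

m = 4273
d = (13, -12);  v_rel = (7, -12),  |v_rel|² = 193
v_rel×d = (7)·(-12) − (-12)·(13) = 72
since m = R²·193 − 72²:  R² = (5184 + 4273) / 193 = 49
R = √49 = 7  ⇒  r_B = 7 − 2 = 5

rB=5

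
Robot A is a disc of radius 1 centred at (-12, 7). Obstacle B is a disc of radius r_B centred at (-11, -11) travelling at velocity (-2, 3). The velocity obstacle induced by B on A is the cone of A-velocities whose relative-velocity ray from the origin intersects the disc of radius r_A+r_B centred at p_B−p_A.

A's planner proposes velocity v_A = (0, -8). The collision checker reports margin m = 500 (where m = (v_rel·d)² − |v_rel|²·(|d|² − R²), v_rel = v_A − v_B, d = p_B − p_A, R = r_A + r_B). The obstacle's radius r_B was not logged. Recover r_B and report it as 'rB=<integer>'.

m = 500
d = (1, -18);  v_rel = (2, -11),  |v_rel|² = 125
v_rel×d = (2)·(-18) − (-11)·(1) = -25
since m = R²·125 − (-25)²:  R² = (625 + 500) / 125 = 9
R = √9 = 3  ⇒  r_B = 3 − 1 = 2

rB=2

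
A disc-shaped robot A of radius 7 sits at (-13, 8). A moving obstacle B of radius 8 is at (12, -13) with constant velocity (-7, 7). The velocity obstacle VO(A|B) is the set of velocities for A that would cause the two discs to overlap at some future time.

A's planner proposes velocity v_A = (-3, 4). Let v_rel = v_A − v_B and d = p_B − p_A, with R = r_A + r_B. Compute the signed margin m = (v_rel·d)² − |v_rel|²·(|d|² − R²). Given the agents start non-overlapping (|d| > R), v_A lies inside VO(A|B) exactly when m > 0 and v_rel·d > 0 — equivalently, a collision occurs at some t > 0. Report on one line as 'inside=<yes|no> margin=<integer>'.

d = (25, -21),  |d|² = 1066;  R = 7+8 = 15,  c = 1066−15² = 841
v_rel = (4, -3),  |v_rel|² = 25;  v_rel·d = (4)·(25) + (-3)·(-21) = 163
25·t² − 326·t + 841 = 0  ⇒  m = 163² − 25·841 = 5544
m = 5544 > 0,  v_rel·d = 163 > 0  ⇒  inside

inside=yes margin=5544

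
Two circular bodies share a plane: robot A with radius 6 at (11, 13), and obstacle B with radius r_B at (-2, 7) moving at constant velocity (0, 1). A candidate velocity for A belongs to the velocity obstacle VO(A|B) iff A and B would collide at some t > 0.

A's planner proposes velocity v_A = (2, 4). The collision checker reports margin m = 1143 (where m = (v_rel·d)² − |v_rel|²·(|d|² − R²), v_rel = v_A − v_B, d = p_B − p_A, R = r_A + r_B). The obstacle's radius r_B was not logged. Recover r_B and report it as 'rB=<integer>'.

m = 1143
d = (-13, -6);  v_rel = (2, 3),  |v_rel|² = 13
v_rel×d = (2)·(-6) − (3)·(-13) = 27
since m = R²·13 − 27²:  R² = (729 + 1143) / 13 = 144
R = √144 = 12  ⇒  r_B = 12 − 6 = 6

rB=6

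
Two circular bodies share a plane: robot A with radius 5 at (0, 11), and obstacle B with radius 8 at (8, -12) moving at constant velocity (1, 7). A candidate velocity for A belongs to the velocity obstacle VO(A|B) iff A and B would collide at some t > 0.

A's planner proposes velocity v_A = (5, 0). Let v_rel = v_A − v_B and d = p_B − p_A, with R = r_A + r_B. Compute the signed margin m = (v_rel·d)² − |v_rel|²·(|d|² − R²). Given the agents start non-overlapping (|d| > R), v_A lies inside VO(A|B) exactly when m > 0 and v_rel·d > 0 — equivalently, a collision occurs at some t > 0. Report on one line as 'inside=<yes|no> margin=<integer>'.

d = (8, -23),  |d|² = 593;  R = 5+8 = 13,  c = 593−13² = 424
v_rel = (4, -7),  |v_rel|² = 65;  v_rel·d = (4)·(8) + (-7)·(-23) = 193
65·t² − 386·t + 424 = 0  ⇒  m = 193² − 65·424 = 9689
m = 9689 > 0,  v_rel·d = 193 > 0  ⇒  inside

inside=yes margin=9689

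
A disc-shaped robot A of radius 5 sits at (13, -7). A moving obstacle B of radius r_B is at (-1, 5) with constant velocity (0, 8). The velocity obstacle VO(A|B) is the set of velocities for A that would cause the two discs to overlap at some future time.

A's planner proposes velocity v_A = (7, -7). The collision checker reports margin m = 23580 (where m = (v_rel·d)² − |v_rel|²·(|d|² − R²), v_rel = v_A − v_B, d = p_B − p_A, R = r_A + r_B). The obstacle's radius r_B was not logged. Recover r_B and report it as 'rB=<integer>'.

m = 23580
d = (-14, 12);  v_rel = (7, -15),  |v_rel|² = 274
v_rel×d = (7)·(12) − (-15)·(-14) = -126
since m = R²·274 − (-126)²:  R² = (15876 + 23580) / 274 = 144
R = √144 = 12  ⇒  r_B = 12 − 5 = 7

rB=7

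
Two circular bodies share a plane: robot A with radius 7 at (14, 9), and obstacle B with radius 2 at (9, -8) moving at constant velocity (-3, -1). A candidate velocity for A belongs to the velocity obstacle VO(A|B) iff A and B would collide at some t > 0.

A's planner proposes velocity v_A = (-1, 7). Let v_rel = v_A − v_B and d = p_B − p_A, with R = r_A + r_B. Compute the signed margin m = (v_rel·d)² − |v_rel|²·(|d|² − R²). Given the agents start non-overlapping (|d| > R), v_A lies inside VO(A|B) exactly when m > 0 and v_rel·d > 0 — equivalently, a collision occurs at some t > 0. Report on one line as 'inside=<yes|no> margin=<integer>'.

d = (-5, -17),  |d|² = 314;  R = 7+2 = 9,  c = 314−9² = 233
v_rel = (2, 8),  |v_rel|² = 68;  v_rel·d = (2)·(-5) + (8)·(-17) = -146
68·t² + 292·t + 233 = 0  ⇒  m = (-146)² − 68·233 = 5472
m = 5472 > 0,  v_rel·d = -146 < 0  ⇒  outside

inside=no margin=5472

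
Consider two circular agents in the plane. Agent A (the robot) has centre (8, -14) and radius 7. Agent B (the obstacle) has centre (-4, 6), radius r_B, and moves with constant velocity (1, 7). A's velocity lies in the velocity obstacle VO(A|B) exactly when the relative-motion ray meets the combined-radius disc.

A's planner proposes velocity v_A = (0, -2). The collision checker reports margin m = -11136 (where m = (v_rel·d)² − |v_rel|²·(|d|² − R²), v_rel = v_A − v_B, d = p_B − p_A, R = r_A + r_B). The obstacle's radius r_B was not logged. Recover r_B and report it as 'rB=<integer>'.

m = -11136
d = (-12, 20);  v_rel = (-1, -9),  |v_rel|² = 82
v_rel×d = (-1)·(20) − (-9)·(-12) = -128
since m = R²·82 − (-128)²:  R² = (16384 + -11136) / 82 = 64
R = √64 = 8  ⇒  r_B = 8 − 7 = 1

rB=1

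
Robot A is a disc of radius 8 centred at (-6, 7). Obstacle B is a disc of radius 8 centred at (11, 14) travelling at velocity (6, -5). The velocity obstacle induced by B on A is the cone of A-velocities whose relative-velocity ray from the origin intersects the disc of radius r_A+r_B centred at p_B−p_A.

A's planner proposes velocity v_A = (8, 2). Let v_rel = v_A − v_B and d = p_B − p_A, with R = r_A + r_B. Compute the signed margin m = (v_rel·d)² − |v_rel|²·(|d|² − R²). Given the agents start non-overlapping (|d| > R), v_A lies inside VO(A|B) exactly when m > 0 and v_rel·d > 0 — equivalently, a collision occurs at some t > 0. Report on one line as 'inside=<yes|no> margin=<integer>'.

d = (17, 7),  |d|² = 338;  R = 8+8 = 16,  c = 338−16² = 82
v_rel = (2, 7),  |v_rel|² = 53;  v_rel·d = (2)·(17) + (7)·(7) = 83
53·t² − 166·t + 82 = 0  ⇒  m = 83² − 53·82 = 2543
m = 2543 > 0,  v_rel·d = 83 > 0  ⇒  inside

inside=yes margin=2543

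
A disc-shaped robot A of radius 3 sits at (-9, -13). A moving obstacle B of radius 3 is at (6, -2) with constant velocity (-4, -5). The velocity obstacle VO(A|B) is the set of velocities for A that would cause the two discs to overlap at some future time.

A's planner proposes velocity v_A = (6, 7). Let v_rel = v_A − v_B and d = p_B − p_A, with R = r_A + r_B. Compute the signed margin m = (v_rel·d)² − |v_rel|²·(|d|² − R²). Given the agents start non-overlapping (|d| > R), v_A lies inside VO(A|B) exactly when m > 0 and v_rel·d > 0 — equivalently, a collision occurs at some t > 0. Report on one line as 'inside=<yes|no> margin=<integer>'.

d = (15, 11),  |d|² = 346;  R = 3+3 = 6,  c = 346−6² = 310
v_rel = (10, 12),  |v_rel|² = 244;  v_rel·d = (10)·(15) + (12)·(11) = 282
244·t² − 564·t + 310 = 0  ⇒  m = 282² − 244·310 = 3884
m = 3884 > 0,  v_rel·d = 282 > 0  ⇒  inside

inside=yes margin=3884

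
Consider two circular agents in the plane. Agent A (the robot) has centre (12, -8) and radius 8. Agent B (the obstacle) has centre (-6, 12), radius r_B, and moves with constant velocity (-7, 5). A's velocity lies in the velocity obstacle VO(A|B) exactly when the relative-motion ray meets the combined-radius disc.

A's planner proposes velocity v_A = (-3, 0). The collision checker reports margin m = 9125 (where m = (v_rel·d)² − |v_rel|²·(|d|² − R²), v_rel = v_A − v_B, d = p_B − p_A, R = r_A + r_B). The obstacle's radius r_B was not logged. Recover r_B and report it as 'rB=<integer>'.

m = 9125
d = (-18, 20);  v_rel = (4, -5),  |v_rel|² = 41
v_rel×d = (4)·(20) − (-5)·(-18) = -10
since m = R²·41 − (-10)²:  R² = (100 + 9125) / 41 = 225
R = √225 = 15  ⇒  r_B = 15 − 8 = 7

rB=7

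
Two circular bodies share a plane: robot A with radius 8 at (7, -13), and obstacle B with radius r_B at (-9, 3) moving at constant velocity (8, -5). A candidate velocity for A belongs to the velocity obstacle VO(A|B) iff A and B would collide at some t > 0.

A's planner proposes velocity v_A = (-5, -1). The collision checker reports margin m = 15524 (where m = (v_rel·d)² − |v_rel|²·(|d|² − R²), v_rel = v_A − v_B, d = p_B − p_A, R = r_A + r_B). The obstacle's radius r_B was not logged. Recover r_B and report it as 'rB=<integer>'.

m = 15524
d = (-16, 16);  v_rel = (-13, 4),  |v_rel|² = 185
v_rel×d = (-13)·(16) − (4)·(-16) = -144
since m = R²·185 − (-144)²:  R² = (20736 + 15524) / 185 = 196
R = √196 = 14  ⇒  r_B = 14 − 8 = 6

rB=6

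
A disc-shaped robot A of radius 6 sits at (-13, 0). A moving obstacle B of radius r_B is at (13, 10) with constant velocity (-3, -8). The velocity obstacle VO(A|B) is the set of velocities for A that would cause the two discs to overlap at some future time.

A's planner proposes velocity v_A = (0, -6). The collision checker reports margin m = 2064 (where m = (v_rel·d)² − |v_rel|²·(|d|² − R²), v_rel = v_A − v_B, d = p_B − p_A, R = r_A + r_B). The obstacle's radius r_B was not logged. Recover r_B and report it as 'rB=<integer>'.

m = 2064
d = (26, 10);  v_rel = (3, 2),  |v_rel|² = 13
v_rel×d = (3)·(10) − (2)·(26) = -22
since m = R²·13 − (-22)²:  R² = (484 + 2064) / 13 = 196
R = √196 = 14  ⇒  r_B = 14 − 6 = 8

rB=8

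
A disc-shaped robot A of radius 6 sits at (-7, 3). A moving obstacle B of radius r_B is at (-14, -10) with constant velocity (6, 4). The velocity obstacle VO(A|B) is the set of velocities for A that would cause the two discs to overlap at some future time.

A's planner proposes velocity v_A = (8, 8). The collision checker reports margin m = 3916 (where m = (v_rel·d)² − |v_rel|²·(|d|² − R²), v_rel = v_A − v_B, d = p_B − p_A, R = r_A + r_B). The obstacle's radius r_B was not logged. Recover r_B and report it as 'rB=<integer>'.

m = 3916
d = (-7, -13);  v_rel = (2, 4),  |v_rel|² = 20
v_rel×d = (2)·(-13) − (4)·(-7) = 2
since m = R²·20 − 2²:  R² = (4 + 3916) / 20 = 196
R = √196 = 14  ⇒  r_B = 14 − 6 = 8

rB=8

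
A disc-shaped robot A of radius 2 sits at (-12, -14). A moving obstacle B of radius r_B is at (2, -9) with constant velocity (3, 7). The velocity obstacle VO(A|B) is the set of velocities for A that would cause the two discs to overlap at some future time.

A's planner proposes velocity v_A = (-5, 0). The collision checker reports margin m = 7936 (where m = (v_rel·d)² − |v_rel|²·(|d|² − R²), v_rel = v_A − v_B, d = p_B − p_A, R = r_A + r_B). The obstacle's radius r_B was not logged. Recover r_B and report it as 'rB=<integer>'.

m = 7936
d = (14, 5);  v_rel = (-8, -7),  |v_rel|² = 113
v_rel×d = (-8)·(5) − (-7)·(14) = 58
since m = R²·113 − 58²:  R² = (3364 + 7936) / 113 = 100
R = √100 = 10  ⇒  r_B = 10 − 2 = 8

rB=8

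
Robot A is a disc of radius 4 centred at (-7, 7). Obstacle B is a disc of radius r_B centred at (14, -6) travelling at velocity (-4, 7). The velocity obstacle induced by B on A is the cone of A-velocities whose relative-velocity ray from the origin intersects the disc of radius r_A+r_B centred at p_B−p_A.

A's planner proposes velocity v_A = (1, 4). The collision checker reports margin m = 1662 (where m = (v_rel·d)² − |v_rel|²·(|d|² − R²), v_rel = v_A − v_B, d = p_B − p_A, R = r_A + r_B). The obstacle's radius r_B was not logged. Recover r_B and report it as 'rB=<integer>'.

m = 1662
d = (21, -13);  v_rel = (5, -3),  |v_rel|² = 34
v_rel×d = (5)·(-13) − (-3)·(21) = -2
since m = R²·34 − (-2)²:  R² = (4 + 1662) / 34 = 49
R = √49 = 7  ⇒  r_B = 7 − 4 = 3

rB=3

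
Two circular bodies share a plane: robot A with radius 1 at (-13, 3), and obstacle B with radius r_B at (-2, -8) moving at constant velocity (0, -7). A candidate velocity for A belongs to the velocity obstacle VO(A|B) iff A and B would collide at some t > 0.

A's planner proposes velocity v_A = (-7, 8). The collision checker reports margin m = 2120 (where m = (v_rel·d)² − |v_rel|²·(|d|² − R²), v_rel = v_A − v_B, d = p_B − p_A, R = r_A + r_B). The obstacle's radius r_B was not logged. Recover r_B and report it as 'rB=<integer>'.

m = 2120
d = (11, -11);  v_rel = (-7, 15),  |v_rel|² = 274
v_rel×d = (-7)·(-11) − (15)·(11) = -88
since m = R²·274 − (-88)²:  R² = (7744 + 2120) / 274 = 36
R = √36 = 6  ⇒  r_B = 6 − 1 = 5

rB=5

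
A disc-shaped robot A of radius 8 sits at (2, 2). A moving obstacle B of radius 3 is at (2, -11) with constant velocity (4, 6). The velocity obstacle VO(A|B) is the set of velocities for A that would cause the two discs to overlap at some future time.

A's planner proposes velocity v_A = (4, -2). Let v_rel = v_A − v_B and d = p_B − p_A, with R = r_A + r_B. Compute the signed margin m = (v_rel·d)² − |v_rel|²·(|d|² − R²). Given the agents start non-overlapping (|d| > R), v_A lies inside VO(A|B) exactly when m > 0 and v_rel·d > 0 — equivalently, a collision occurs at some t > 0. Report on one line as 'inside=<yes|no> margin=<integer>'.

d = (0, -13),  |d|² = 169;  R = 8+3 = 11,  c = 169−11² = 48
v_rel = (0, -8),  |v_rel|² = 64;  v_rel·d = (0)·(0) + (-8)·(-13) = 104
64·t² − 208·t + 48 = 0  ⇒  m = 104² − 64·48 = 7744
m = 7744 > 0,  v_rel·d = 104 > 0  ⇒  inside

inside=yes margin=7744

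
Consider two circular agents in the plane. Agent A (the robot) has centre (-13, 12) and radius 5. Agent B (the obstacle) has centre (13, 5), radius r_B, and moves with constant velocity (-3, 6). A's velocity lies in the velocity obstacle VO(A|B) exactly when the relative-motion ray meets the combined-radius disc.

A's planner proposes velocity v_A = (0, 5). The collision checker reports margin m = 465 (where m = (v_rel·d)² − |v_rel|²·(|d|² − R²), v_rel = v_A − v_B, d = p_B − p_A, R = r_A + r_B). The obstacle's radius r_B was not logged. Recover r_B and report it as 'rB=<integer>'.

m = 465
d = (26, -7);  v_rel = (3, -1),  |v_rel|² = 10
v_rel×d = (3)·(-7) − (-1)·(26) = 5
since m = R²·10 − 5²:  R² = (25 + 465) / 10 = 49
R = √49 = 7  ⇒  r_B = 7 − 5 = 2

rB=2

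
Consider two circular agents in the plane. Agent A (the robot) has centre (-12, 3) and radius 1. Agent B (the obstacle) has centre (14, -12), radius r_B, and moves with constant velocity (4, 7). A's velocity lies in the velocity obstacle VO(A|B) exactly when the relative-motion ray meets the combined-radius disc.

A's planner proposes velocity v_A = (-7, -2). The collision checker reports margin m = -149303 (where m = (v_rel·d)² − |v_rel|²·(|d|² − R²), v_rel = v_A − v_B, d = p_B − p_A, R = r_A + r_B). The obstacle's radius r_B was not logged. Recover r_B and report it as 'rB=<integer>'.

m = -149303
d = (26, -15);  v_rel = (-11, -9),  |v_rel|² = 202
v_rel×d = (-11)·(-15) − (-9)·(26) = 399
since m = R²·202 − 399²:  R² = (159201 + -149303) / 202 = 49
R = √49 = 7  ⇒  r_B = 7 − 1 = 6

rB=6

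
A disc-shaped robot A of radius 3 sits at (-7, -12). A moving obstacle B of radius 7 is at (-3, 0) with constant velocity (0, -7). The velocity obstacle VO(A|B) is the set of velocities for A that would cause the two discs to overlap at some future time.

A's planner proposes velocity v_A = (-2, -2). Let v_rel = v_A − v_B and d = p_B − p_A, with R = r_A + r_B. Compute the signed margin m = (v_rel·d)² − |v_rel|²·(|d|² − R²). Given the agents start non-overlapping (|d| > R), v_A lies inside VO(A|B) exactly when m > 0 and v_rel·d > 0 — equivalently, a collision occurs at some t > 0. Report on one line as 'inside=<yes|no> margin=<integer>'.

d = (4, 12),  |d|² = 160;  R = 3+7 = 10,  c = 160−10² = 60
v_rel = (-2, 5),  |v_rel|² = 29;  v_rel·d = (-2)·(4) + (5)·(12) = 52
29·t² − 104·t + 60 = 0  ⇒  m = 52² − 29·60 = 964
m = 964 > 0,  v_rel·d = 52 > 0  ⇒  inside

inside=yes margin=964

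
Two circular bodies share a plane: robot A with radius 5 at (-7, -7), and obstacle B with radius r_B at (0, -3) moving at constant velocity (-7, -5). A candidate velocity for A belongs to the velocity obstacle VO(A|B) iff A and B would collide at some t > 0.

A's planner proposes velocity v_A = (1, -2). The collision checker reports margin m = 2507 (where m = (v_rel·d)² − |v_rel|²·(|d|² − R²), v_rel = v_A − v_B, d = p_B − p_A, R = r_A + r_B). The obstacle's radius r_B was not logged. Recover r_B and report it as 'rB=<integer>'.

m = 2507
d = (7, 4);  v_rel = (8, 3),  |v_rel|² = 73
v_rel×d = (8)·(4) − (3)·(7) = 11
since m = R²·73 − 11²:  R² = (121 + 2507) / 73 = 36
R = √36 = 6  ⇒  r_B = 6 − 5 = 1

rB=1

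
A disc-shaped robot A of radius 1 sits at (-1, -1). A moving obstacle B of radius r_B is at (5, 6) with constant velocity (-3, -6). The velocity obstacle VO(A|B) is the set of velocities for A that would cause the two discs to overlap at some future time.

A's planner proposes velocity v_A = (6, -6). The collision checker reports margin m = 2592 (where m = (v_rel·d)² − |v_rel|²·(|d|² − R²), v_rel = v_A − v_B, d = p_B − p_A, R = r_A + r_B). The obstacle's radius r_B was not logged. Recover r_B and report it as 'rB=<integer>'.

m = 2592
d = (6, 7);  v_rel = (9, 0),  |v_rel|² = 81
v_rel×d = (9)·(7) − (0)·(6) = 63
since m = R²·81 − 63²:  R² = (3969 + 2592) / 81 = 81
R = √81 = 9  ⇒  r_B = 9 − 1 = 8

rB=8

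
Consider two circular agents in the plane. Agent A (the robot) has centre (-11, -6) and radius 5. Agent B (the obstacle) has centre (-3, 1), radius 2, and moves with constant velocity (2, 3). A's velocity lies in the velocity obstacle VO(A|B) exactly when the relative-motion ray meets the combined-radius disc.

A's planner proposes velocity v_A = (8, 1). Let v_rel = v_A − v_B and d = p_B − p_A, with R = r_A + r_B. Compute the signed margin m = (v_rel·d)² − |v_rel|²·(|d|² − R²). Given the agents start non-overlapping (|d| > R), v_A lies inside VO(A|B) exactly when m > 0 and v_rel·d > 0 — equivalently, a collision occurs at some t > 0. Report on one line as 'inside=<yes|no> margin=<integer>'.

d = (8, 7),  |d|² = 113;  R = 5+2 = 7,  c = 113−7² = 64
v_rel = (6, -2),  |v_rel|² = 40;  v_rel·d = (6)·(8) + (-2)·(7) = 34
40·t² − 68·t + 64 = 0  ⇒  m = 34² − 40·64 = -1404
m = -1404 < 0,  v_rel·d = 34 > 0  ⇒  outside

inside=no margin=-1404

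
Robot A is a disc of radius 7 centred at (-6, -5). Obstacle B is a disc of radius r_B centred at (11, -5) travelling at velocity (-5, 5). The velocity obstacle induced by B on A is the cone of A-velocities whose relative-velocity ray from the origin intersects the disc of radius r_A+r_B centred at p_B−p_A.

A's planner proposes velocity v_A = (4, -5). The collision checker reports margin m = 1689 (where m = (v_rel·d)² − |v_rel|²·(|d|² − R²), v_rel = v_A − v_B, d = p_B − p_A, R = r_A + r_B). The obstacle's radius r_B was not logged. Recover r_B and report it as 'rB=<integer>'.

m = 1689
d = (17, 0);  v_rel = (9, -10),  |v_rel|² = 181
v_rel×d = (9)·(0) − (-10)·(17) = 170
since m = R²·181 − 170²:  R² = (28900 + 1689) / 181 = 169
R = √169 = 13  ⇒  r_B = 13 − 7 = 6

rB=6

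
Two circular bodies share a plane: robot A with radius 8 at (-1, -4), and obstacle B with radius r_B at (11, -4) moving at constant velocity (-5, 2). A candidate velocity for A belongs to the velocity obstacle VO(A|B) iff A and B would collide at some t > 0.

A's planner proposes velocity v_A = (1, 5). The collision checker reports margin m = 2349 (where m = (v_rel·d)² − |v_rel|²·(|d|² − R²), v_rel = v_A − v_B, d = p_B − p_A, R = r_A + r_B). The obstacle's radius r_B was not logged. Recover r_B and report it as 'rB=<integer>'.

m = 2349
d = (12, 0);  v_rel = (6, 3),  |v_rel|² = 45
v_rel×d = (6)·(0) − (3)·(12) = -36
since m = R²·45 − (-36)²:  R² = (1296 + 2349) / 45 = 81
R = √81 = 9  ⇒  r_B = 9 − 8 = 1

rB=1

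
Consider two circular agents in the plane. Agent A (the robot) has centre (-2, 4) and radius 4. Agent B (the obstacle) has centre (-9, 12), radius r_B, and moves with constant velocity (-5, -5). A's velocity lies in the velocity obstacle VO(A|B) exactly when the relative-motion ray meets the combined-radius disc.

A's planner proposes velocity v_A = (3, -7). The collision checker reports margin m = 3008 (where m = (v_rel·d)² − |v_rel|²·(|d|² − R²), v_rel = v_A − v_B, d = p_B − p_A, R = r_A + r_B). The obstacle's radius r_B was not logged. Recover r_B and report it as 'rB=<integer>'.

m = 3008
d = (-7, 8);  v_rel = (8, -2),  |v_rel|² = 68
v_rel×d = (8)·(8) − (-2)·(-7) = 50
since m = R²·68 − 50²:  R² = (2500 + 3008) / 68 = 81
R = √81 = 9  ⇒  r_B = 9 − 4 = 5

rB=5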